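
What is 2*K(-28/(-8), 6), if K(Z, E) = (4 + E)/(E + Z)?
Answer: 40/19 ≈ 2.1053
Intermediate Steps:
K(Z, E) = (4 + E)/(E + Z)
2*K(-28/(-8), 6) = 2*((4 + 6)/(6 - 28/(-8))) = 2*(10/(6 - 28*(-⅛))) = 2*(10/(6 + 7/2)) = 2*(10/(19/2)) = 2*((2/19)*10) = 2*(20/19) = 40/19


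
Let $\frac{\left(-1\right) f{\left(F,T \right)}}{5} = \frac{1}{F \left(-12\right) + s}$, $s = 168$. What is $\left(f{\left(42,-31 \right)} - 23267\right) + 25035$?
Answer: $\frac{594053}{336} \approx 1768.0$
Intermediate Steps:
$f{\left(F,T \right)} = - \frac{5}{168 - 12 F}$ ($f{\left(F,T \right)} = - \frac{5}{F \left(-12\right) + 168} = - \frac{5}{- 12 F + 168} = - \frac{5}{168 - 12 F}$)
$\left(f{\left(42,-31 \right)} - 23267\right) + 25035 = \left(\frac{5}{12 \left(-14 + 42\right)} - 23267\right) + 25035 = \left(\frac{5}{12 \cdot 28} - 23267\right) + 25035 = \left(\frac{5}{12} \cdot \frac{1}{28} - 23267\right) + 25035 = \left(\frac{5}{336} - 23267\right) + 25035 = - \frac{7817707}{336} + 25035 = \frac{594053}{336}$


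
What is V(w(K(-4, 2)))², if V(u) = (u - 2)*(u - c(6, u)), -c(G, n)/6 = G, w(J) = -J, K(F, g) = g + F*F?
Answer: 129600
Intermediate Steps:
K(F, g) = g + F²
c(G, n) = -6*G
V(u) = (-2 + u)*(36 + u) (V(u) = (u - 2)*(u - (-6)*6) = (-2 + u)*(u - 1*(-36)) = (-2 + u)*(u + 36) = (-2 + u)*(36 + u))
V(w(K(-4, 2)))² = (-72 + (-(2 + (-4)²))² + 34*(-(2 + (-4)²)))² = (-72 + (-(2 + 16))² + 34*(-(2 + 16)))² = (-72 + (-1*18)² + 34*(-1*18))² = (-72 + (-18)² + 34*(-18))² = (-72 + 324 - 612)² = (-360)² = 129600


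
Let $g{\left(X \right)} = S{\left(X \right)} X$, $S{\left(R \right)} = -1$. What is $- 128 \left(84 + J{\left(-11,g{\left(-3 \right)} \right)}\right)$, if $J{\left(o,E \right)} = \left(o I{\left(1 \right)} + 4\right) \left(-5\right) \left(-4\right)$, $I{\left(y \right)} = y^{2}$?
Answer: $7168$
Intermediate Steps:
$g{\left(X \right)} = - X$
$J{\left(o,E \right)} = 80 + 20 o$ ($J{\left(o,E \right)} = \left(o 1^{2} + 4\right) \left(-5\right) \left(-4\right) = \left(o 1 + 4\right) \left(-5\right) \left(-4\right) = \left(o + 4\right) \left(-5\right) \left(-4\right) = \left(4 + o\right) \left(-5\right) \left(-4\right) = \left(-20 - 5 o\right) \left(-4\right) = 80 + 20 o$)
$- 128 \left(84 + J{\left(-11,g{\left(-3 \right)} \right)}\right) = - 128 \left(84 + \left(80 + 20 \left(-11\right)\right)\right) = - 128 \left(84 + \left(80 - 220\right)\right) = - 128 \left(84 - 140\right) = \left(-128\right) \left(-56\right) = 7168$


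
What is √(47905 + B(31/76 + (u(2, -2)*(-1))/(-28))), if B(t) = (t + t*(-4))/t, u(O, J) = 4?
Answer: √47902 ≈ 218.87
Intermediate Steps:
B(t) = -3 (B(t) = (t - 4*t)/t = (-3*t)/t = -3)
√(47905 + B(31/76 + (u(2, -2)*(-1))/(-28))) = √(47905 - 3) = √47902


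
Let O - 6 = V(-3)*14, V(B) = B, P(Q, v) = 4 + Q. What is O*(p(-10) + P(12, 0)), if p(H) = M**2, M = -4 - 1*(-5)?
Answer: -612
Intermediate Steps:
O = -36 (O = 6 - 3*14 = 6 - 42 = -36)
M = 1 (M = -4 + 5 = 1)
p(H) = 1 (p(H) = 1**2 = 1)
O*(p(-10) + P(12, 0)) = -36*(1 + (4 + 12)) = -36*(1 + 16) = -36*17 = -612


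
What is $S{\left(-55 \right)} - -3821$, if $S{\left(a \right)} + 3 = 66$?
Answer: $3884$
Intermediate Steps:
$S{\left(a \right)} = 63$ ($S{\left(a \right)} = -3 + 66 = 63$)
$S{\left(-55 \right)} - -3821 = 63 - -3821 = 63 + 3821 = 3884$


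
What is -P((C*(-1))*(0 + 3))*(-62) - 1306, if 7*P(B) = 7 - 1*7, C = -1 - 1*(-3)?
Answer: -1306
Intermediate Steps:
C = 2 (C = -1 + 3 = 2)
P(B) = 0 (P(B) = (7 - 1*7)/7 = (7 - 7)/7 = (1/7)*0 = 0)
-P((C*(-1))*(0 + 3))*(-62) - 1306 = -1*0*(-62) - 1306 = 0*(-62) - 1306 = 0 - 1306 = -1306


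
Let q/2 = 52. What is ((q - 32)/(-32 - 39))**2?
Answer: 5184/5041 ≈ 1.0284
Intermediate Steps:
q = 104 (q = 2*52 = 104)
((q - 32)/(-32 - 39))**2 = ((104 - 32)/(-32 - 39))**2 = (72/(-71))**2 = (72*(-1/71))**2 = (-72/71)**2 = 5184/5041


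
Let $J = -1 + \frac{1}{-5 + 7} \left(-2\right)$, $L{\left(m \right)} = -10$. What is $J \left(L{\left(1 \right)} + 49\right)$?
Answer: $-78$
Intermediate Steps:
$J = -2$ ($J = -1 + \frac{1}{2} \left(-2\right) = -1 - 1 = -2$)
$J \left(L{\left(1 \right)} + 49\right) = - 2 \left(-10 + 49\right) = \left(-2\right) 39 = -78$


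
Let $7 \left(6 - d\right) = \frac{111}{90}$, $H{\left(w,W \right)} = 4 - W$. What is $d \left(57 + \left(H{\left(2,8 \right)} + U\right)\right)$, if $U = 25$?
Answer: $\frac{15899}{35} \approx 454.26$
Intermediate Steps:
$d = \frac{1223}{210}$ ($d = 6 - \frac{111 \cdot \frac{1}{90}}{7} = 6 - \frac{37}{210} = \frac{1223}{210} \approx 5.8238$)
$d \left(57 + \left(H{\left(2,8 \right)} + U\right)\right) = \frac{1223 \left(57 + \left(\left(4 - 8\right) + 25\right)\right)}{210} = \frac{1223 \left(57 + \left(-4 + 25\right)\right)}{210} = \frac{1223 \left(57 + 21\right)}{210} = \frac{1223}{210} \cdot 78 = \frac{15899}{35}$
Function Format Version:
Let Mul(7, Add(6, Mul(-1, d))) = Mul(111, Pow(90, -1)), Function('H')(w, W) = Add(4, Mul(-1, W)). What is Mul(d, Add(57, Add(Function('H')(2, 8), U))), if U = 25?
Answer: Rational(15899, 35) ≈ 454.26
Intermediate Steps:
d = Rational(1223, 210) (d = Add(6, Mul(Rational(-1, 7), Mul(111, Pow(90, -1)))) = Add(6, Mul(Rational(-1, 7), Mul(111, Rational(1, 90)))) = Add(6, Mul(Rational(-1, 7), Rational(37, 30))) = Add(6, Rational(-37, 210)) = Rational(1223, 210) ≈ 5.8238)
Mul(d, Add(57, Add(Function('H')(2, 8), U))) = Mul(Rational(1223, 210), Add(57, Add(Add(4, Mul(-1, 8)), 25))) = Mul(Rational(1223, 210), Add(57, Add(Add(4, -8), 25))) = Mul(Rational(1223, 210), Add(57, Add(-4, 25))) = Mul(Rational(1223, 210), Add(57, 21)) = Mul(Rational(1223, 210), 78) = Rational(15899, 35)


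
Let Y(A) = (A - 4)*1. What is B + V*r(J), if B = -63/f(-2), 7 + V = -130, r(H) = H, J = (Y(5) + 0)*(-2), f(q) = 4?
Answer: 1033/4 ≈ 258.25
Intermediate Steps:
Y(A) = -4 + A (Y(A) = (-4 + A)*1 = -4 + A)
J = -2 (J = ((-4 + 5) + 0)*(-2) = (1 + 0)*(-2) = 1*(-2) = -2)
V = -137 (V = -7 - 130 = -137)
B = -63/4 ≈ -15.750
B + V*r(J) = -63/4 - 137*(-2) = -63/4 + 274 = 1033/4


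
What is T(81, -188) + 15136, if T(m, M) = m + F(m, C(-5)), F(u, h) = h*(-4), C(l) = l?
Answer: 15237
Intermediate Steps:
F(u, h) = -4*h
T(m, M) = 20 + m (T(m, M) = m - 4*(-5) = m + 20 = 20 + m)
T(81, -188) + 15136 = (20 + 81) + 15136 = 101 + 15136 = 15237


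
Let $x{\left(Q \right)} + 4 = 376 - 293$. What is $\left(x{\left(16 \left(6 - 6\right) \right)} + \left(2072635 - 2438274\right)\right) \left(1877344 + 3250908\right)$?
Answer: $-1874683801120$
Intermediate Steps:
$x{\left(Q \right)} = 79$ ($x{\left(Q \right)} = -4 + \left(376 - 293\right) = -4 + 83 = 79$)
$\left(x{\left(16 \left(6 - 6\right) \right)} + \left(2072635 - 2438274\right)\right) \left(1877344 + 3250908\right) = \left(79 + \left(2072635 - 2438274\right)\right) \left(1877344 + 3250908\right) = \left(79 + \left(2072635 - 2438274\right)\right) 5128252 = \left(79 - 365639\right) 5128252 = \left(-365560\right) 5128252 = -1874683801120$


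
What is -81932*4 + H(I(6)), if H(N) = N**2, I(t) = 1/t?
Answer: -11798207/36 ≈ -3.2773e+5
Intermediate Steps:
-81932*4 + H(I(6)) = -81932*4 + (1/6)**2 = -327728 + (1/6)**2 = -327728 + 1/36 = -11798207/36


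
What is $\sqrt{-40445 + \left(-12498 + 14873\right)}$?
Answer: $9 i \sqrt{470} \approx 195.12 i$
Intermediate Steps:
$\sqrt{-40445 + \left(-12498 + 14873\right)} = \sqrt{-40445 + 2375} = \sqrt{-38070} = 9 i \sqrt{470}$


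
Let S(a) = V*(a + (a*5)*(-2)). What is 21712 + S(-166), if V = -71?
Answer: -84362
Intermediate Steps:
S(a) = 639*a (S(a) = -71*(a + (a*5)*(-2)) = -71*(a + (5*a)*(-2)) = -71*(a - 10*a) = -(-639)*a = 639*a)
21712 + S(-166) = 21712 + 639*(-166) = 21712 - 106074 = -84362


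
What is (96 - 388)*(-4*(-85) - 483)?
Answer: 41756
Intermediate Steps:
(96 - 388)*(-4*(-85) - 483) = -292*(340 - 483) = -292*(-143) = 41756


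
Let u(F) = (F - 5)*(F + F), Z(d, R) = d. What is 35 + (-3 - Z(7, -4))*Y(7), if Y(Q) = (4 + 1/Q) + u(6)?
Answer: -885/7 ≈ -126.43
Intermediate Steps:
u(F) = 2*F*(-5 + F) (u(F) = (-5 + F)*(2*F) = 2*F*(-5 + F))
Y(Q) = 16 + 1/Q (Y(Q) = (4 + 1/Q) + 2*6*(-5 + 6) = (4 + 1/Q) + 2*6*1 = (4 + 1/Q) + 12 = 16 + 1/Q)
35 + (-3 - Z(7, -4))*Y(7) = 35 + (-3 - 1*7)*(16 + 1/7) = 35 + (-3 - 7)*(16 + 1/7) = 35 - 10*113/7 = 35 - 1130/7 = -885/7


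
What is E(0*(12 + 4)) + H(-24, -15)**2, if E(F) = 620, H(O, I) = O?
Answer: 1196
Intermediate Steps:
E(0*(12 + 4)) + H(-24, -15)**2 = 620 + (-24)**2 = 620 + 576 = 1196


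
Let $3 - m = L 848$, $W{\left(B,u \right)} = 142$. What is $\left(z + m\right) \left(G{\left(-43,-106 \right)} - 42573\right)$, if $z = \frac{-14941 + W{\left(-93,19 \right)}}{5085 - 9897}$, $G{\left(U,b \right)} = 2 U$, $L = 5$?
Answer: $\frac{289706440685}{1604} \approx 1.8061 \cdot 10^{8}$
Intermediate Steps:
$m = -4237$ ($m = 3 - 5 \cdot 848 = 3 - 4240 = -4237$)
$z = \frac{4933}{1604}$ ($z = \frac{-14941 + 142}{5085 - 9897} = - \frac{14799}{-4812} = \left(-14799\right) \left(- \frac{1}{4812}\right) = \frac{4933}{1604} \approx 3.0754$)
$\left(z + m\right) \left(G{\left(-43,-106 \right)} - 42573\right) = \left(\frac{4933}{1604} - 4237\right) \left(2 \left(-43\right) - 42573\right) = - \frac{6791215 \left(-86 - 42573\right)}{1604} = \left(- \frac{6791215}{1604}\right) \left(-42659\right) = \frac{289706440685}{1604}$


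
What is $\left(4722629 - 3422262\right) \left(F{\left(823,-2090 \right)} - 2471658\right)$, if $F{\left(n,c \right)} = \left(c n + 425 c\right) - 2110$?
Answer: $-6608579526296$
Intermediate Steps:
$F{\left(n,c \right)} = -2110 + 425 c + c n$ ($F{\left(n,c \right)} = \left(425 c + c n\right) - 2110 = -2110 + 425 c + c n$)
$\left(4722629 - 3422262\right) \left(F{\left(823,-2090 \right)} - 2471658\right) = \left(4722629 - 3422262\right) \left(\left(-2110 + 425 \left(-2090\right) - 1720070\right) - 2471658\right) = 1300367 \left(\left(-2110 - 888250 - 1720070\right) - 2471658\right) = 1300367 \left(-2610430 - 2471658\right) = 1300367 \left(-5082088\right) = -6608579526296$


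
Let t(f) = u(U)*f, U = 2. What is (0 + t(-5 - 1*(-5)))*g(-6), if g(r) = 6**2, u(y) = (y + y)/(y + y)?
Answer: 0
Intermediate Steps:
u(y) = 1 (u(y) = (2*y)/((2*y)) = (2*y)*(1/(2*y)) = 1)
g(r) = 36
t(f) = f (t(f) = 1*f = f)
(0 + t(-5 - 1*(-5)))*g(-6) = (0 + (-5 - 1*(-5)))*36 = (0 + (-5 + 5))*36 = (0 + 0)*36 = 0*36 = 0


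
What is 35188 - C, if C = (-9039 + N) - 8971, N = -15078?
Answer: 68276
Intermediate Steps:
C = -33088 (C = (-9039 - 15078) - 8971 = -24117 - 8971 = -33088)
35188 - C = 35188 - 1*(-33088) = 35188 + 33088 = 68276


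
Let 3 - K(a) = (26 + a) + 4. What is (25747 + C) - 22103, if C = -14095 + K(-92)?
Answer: -10386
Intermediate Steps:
K(a) = -27 - a (K(a) = 3 - ((26 + a) + 4) = 3 - (30 + a) = 3 + (-30 - a) = -27 - a)
C = -14030 (C = -14095 + (-27 - 1*(-92)) = -14095 + (-27 + 92) = -14095 + 65 = -14030)
(25747 + C) - 22103 = (25747 - 14030) - 22103 = 11717 - 22103 = -10386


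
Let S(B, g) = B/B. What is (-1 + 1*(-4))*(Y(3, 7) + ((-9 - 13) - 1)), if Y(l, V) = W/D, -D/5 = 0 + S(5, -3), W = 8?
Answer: 123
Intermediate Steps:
S(B, g) = 1
D = -5 (D = -5*(0 + 1) = -5*1 = -5)
Y(l, V) = -8/5 (Y(l, V) = 8/(-5) = 8*(-1/5) = -8/5)
(-1 + 1*(-4))*(Y(3, 7) + ((-9 - 13) - 1)) = (-1 + 1*(-4))*(-8/5 + ((-9 - 13) - 1)) = (-1 - 4)*(-8/5 + (-22 - 1)) = -5*(-8/5 - 23) = -5*(-123/5) = 123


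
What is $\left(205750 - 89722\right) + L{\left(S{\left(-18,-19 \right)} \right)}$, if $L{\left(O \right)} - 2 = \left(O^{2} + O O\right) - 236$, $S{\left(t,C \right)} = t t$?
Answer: $325746$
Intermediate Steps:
$S{\left(t,C \right)} = t^{2}$
$L{\left(O \right)} = -234 + 2 O^{2}$ ($L{\left(O \right)} = 2 - \left(236 - O^{2} - O O\right) = 2 + \left(\left(O^{2} + O^{2}\right) - 236\right) = 2 + \left(2 O^{2} - 236\right) = 2 + \left(-236 + 2 O^{2}\right) = -234 + 2 O^{2}$)
$\left(205750 - 89722\right) + L{\left(S{\left(-18,-19 \right)} \right)} = \left(205750 - 89722\right) - \left(234 - 2 \left(\left(-18\right)^{2}\right)^{2}\right) = 116028 - \left(234 - 2 \cdot 324^{2}\right) = 116028 + \left(-234 + 2 \cdot 104976\right) = 116028 + \left(-234 + 209952\right) = 116028 + 209718 = 325746$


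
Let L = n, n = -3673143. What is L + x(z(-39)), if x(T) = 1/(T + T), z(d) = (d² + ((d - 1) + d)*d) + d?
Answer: -33521103017/9126 ≈ -3.6731e+6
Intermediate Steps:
L = -3673143
z(d) = d + d² + d*(-1 + 2*d) (z(d) = (d² + ((-1 + d) + d)*d) + d = (d² + (-1 + 2*d)*d) + d = (d² + d*(-1 + 2*d)) + d = d + d² + d*(-1 + 2*d))
x(T) = 1/(2*T)
L + x(z(-39)) = -3673143 + 1/(2*((3*(-39)²))) = -3673143 + 1/(2*((3*1521))) = -3673143 + (½)/4563 = -3673143 + (½)*(1/4563) = -3673143 + 1/9126 = -33521103017/9126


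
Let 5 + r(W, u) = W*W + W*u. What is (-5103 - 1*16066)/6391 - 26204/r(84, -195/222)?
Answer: -11661306801/1649881387 ≈ -7.0680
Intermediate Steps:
r(W, u) = -5 + W**2 + W*u (r(W, u) = -5 + (W*W + W*u) = -5 + (W**2 + W*u) = -5 + W**2 + W*u)
(-5103 - 1*16066)/6391 - 26204/r(84, -195/222) = (-5103 - 1*16066)/6391 - 26204/(-5 + 84**2 + 84*(-195/222)) = (-5103 - 16066)*(1/6391) - 26204/(-5 + 7056 + 84*(-195*1/222)) = -21169*1/6391 - 26204/(-5 + 7056 + 84*(-65/74)) = -21169/6391 - 26204/(-5 + 7056 - 2730/37) = -21169/6391 - 26204/258157/37 = -21169/6391 - 26204*37/258157 = -21169/6391 - 969548/258157 = -11661306801/1649881387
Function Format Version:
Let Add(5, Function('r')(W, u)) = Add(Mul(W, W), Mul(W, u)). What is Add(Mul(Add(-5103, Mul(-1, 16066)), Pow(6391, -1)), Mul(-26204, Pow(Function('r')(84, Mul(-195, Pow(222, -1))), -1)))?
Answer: Rational(-11661306801, 1649881387) ≈ -7.0680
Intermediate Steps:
Function('r')(W, u) = Add(-5, Pow(W, 2), Mul(W, u)) (Function('r')(W, u) = Add(-5, Add(Mul(W, W), Mul(W, u))) = Add(-5, Add(Pow(W, 2), Mul(W, u))) = Add(-5, Pow(W, 2), Mul(W, u)))
Add(Mul(Add(-5103, Mul(-1, 16066)), Pow(6391, -1)), Mul(-26204, Pow(Function('r')(84, Mul(-195, Pow(222, -1))), -1))) = Add(Mul(Add(-5103, Mul(-1, 16066)), Pow(6391, -1)), Mul(-26204, Pow(Add(-5, Pow(84, 2), Mul(84, Mul(-195, Pow(222, -1)))), -1))) = Add(Mul(Add(-5103, -16066), Rational(1, 6391)), Mul(-26204, Pow(Add(-5, 7056, Mul(84, Mul(-195, Rational(1, 222)))), -1))) = Add(Mul(-21169, Rational(1, 6391)), Mul(-26204, Pow(Add(-5, 7056, Mul(84, Rational(-65, 74))), -1))) = Add(Rational(-21169, 6391), Mul(-26204, Pow(Add(-5, 7056, Rational(-2730, 37)), -1))) = Add(Rational(-21169, 6391), Mul(-26204, Pow(Rational(258157, 37), -1))) = Add(Rational(-21169, 6391), Mul(-26204, Rational(37, 258157))) = Add(Rational(-21169, 6391), Rational(-969548, 258157)) = Rational(-11661306801, 1649881387)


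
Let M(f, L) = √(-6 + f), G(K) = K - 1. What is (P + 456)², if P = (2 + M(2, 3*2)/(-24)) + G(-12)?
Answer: (5340 - I)²/144 ≈ 1.9803e+5 - 74.167*I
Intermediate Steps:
G(K) = -1 + K
P = -11 - I/12 (P = (2 + √(-6 + 2)/(-24)) + (-1 - 12) = (2 + √(-4)*(-1/24)) - 13 = (2 + (2*I)*(-1/24)) - 13 = (2 - I/12) - 13 = -11 - I/12 ≈ -11.0 - 0.083333*I)
(P + 456)² = ((-11 - I/12) + 456)² = (445 - I/12)²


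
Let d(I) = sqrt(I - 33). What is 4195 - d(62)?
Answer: 4195 - sqrt(29) ≈ 4189.6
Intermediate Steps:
d(I) = sqrt(-33 + I)
4195 - d(62) = 4195 - sqrt(-33 + 62) = 4195 - sqrt(29)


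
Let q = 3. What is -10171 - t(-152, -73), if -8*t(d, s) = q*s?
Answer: -81587/8 ≈ -10198.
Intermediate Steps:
t(d, s) = -3*s/8
-10171 - t(-152, -73) = -10171 - (-3)*(-73)/8 = -10171 - 1*219/8 = -10171 - 219/8 = -81587/8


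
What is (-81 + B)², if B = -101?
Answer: 33124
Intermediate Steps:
(-81 + B)² = (-81 - 101)² = (-182)² = 33124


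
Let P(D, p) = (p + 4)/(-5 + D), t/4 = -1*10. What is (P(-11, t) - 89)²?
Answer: 120409/16 ≈ 7525.6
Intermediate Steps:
t = -40 (t = 4*(-1*10) = 4*(-10) = -40)
P(D, p) = (4 + p)/(-5 + D)
(P(-11, t) - 89)² = ((4 - 40)/(-5 - 11) - 89)² = (-36/(-16) - 89)² = (-1/16*(-36) - 89)² = (9/4 - 89)² = (-347/4)² = 120409/16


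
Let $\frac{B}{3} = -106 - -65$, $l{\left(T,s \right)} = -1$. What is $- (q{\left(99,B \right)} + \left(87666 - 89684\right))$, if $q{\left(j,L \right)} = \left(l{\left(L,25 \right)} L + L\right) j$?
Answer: $2018$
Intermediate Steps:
$B = -123$ ($B = 3 \left(-106 - -65\right) = 3 \left(-106 + 65\right) = 3 \left(-41\right) = -123$)
$q{\left(j,L \right)} = 0$ ($q{\left(j,L \right)} = \left(- L + L\right) j = 0 j = 0$)
$- (q{\left(99,B \right)} + \left(87666 - 89684\right)) = - (0 + \left(87666 - 89684\right)) = - (0 - 2018) = \left(-1\right) \left(-2018\right) = 2018$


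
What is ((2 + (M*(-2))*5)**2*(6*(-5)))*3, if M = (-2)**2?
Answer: -129960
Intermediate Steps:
M = 4
((2 + (M*(-2))*5)**2*(6*(-5)))*3 = ((2 + (4*(-2))*5)**2*(6*(-5)))*3 = ((2 - 8*5)**2*(-30))*3 = ((2 - 40)**2*(-30))*3 = ((-38)**2*(-30))*3 = (1444*(-30))*3 = -43320*3 = -129960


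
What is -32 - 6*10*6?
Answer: -392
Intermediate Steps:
-32 - 6*10*6 = -32 - 60*6 = -32 - 360 = -392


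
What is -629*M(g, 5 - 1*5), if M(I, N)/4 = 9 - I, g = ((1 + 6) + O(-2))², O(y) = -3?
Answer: 17612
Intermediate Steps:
g = 16 (g = ((1 + 6) - 3)² = (7 - 3)² = 4² = 16)
M(I, N) = 36 - 4*I (M(I, N) = 4*(9 - I) = 36 - 4*I)
-629*M(g, 5 - 1*5) = -629*(36 - 4*16) = -629*(36 - 64) = -629*(-28) = 17612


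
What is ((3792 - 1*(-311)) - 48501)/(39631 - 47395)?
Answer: 22199/3882 ≈ 5.7184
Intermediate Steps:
((3792 - 1*(-311)) - 48501)/(39631 - 47395) = ((3792 + 311) - 48501)/(-7764) = (4103 - 48501)*(-1/7764) = -44398*(-1/7764) = 22199/3882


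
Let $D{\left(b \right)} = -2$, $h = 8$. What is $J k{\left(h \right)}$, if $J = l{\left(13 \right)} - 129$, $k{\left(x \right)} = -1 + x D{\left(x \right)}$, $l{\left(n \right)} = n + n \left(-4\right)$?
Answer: $2856$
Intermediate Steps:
$l{\left(n \right)} = - 3 n$ ($l{\left(n \right)} = n - 4 n = - 3 n$)
$k{\left(x \right)} = -1 - 2 x$ ($k{\left(x \right)} = -1 + x \left(-2\right) = -1 - 2 x$)
$J = -168$ ($J = \left(-3\right) 13 - 129 = -39 - 129 = -168$)
$J k{\left(h \right)} = - 168 \left(-1 - 16\right) = \left(-168\right) \left(-17\right) = 2856$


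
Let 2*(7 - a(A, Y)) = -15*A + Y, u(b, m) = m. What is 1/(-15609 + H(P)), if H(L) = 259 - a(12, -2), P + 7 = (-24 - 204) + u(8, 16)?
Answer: -1/15448 ≈ -6.4733e-5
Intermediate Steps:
P = -219 (P = -7 + ((-24 - 204) + 16) = -7 + (-228 + 16) = -7 - 212 = -219)
a(A, Y) = 7 - Y/2 + 15*A/2 (a(A, Y) = 7 - (-15*A + Y)/2 = 7 - (Y - 15*A)/2 = 7 + (-Y/2 + 15*A/2) = 7 - Y/2 + 15*A/2)
H(L) = 161 (H(L) = 259 - (7 - ½*(-2) + (15/2)*12) = 259 - (7 + 1 + 90) = 259 - 1*98 = 259 - 98 = 161)
1/(-15609 + H(P)) = 1/(-15609 + 161) = 1/(-15448) = -1/15448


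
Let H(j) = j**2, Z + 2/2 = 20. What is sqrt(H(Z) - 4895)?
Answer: I*sqrt(4534) ≈ 67.335*I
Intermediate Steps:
Z = 19 (Z = -1 + 20 = 19)
sqrt(H(Z) - 4895) = sqrt(19**2 - 4895) = sqrt(361 - 4895) = sqrt(-4534) = I*sqrt(4534)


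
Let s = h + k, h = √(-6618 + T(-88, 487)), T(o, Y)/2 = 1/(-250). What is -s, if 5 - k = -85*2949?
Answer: -250670 - I*√4136255/25 ≈ -2.5067e+5 - 81.351*I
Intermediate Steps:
T(o, Y) = -1/125 (T(o, Y) = 2/(-250) = 2*(-1/250) = -1/125)
k = 250670 (k = 5 - (-85)*2949 = 5 - 1*(-250665) = 5 + 250665 = 250670)
h = I*√4136255/25 (h = √(-6618 - 1/125) = √(-827251/125) = I*√4136255/25 ≈ 81.351*I)
s = 250670 + I*√4136255/25 (s = I*√4136255/25 + 250670 = 250670 + I*√4136255/25 ≈ 2.5067e+5 + 81.351*I)
-s = -(250670 + I*√4136255/25) = -250670 - I*√4136255/25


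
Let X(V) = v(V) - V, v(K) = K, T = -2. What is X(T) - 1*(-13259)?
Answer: 13259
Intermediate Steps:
X(V) = 0 (X(V) = V - V = 0)
X(T) - 1*(-13259) = 0 - 1*(-13259) = 0 + 13259 = 13259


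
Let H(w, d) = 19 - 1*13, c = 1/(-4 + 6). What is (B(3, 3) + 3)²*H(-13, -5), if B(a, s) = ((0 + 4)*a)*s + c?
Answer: 18723/2 ≈ 9361.5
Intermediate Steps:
c = ½ (c = 1/2 = ½ ≈ 0.50000)
B(a, s) = ½ + 4*a*s (B(a, s) = ((0 + 4)*a)*s + ½ = (4*a)*s + ½ = 4*a*s + ½ = ½ + 4*a*s)
H(w, d) = 6 (H(w, d) = 19 - 13 = 6)
(B(3, 3) + 3)²*H(-13, -5) = ((½ + 4*3*3) + 3)²*6 = ((½ + 36) + 3)²*6 = (73/2 + 3)²*6 = (79/2)²*6 = (6241/4)*6 = 18723/2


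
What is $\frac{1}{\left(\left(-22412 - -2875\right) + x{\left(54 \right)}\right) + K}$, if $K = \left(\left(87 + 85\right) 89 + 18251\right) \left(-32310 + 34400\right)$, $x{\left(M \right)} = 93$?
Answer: $\frac{1}{70118866} \approx 1.4262 \cdot 10^{-8}$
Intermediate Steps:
$K = 70138310$ ($K = \left(172 \cdot 89 + 18251\right) 2090 = \left(15308 + 18251\right) 2090 = 33559 \cdot 2090 = 70138310$)
$\frac{1}{\left(\left(-22412 - -2875\right) + x{\left(54 \right)}\right) + K} = \frac{1}{\left(\left(-22412 - -2875\right) + 93\right) + 70138310} = \frac{1}{\left(\left(-22412 + 2875\right) + 93\right) + 70138310} = \frac{1}{\left(-19537 + 93\right) + 70138310} = \frac{1}{-19444 + 70138310} = \frac{1}{70118866}$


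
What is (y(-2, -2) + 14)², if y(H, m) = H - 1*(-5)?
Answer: 289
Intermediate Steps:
y(H, m) = 5 + H (y(H, m) = H + 5 = 5 + H)
(y(-2, -2) + 14)² = ((5 - 2) + 14)² = (3 + 14)² = 17² = 289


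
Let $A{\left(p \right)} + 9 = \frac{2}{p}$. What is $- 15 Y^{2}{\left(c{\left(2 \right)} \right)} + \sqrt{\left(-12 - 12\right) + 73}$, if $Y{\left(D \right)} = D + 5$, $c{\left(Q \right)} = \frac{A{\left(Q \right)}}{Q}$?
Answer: $-8$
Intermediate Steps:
$A{\left(p \right)} = -9 + \frac{2}{p}$
$c{\left(Q \right)} = \frac{-9 + \frac{2}{Q}}{Q}$
$Y{\left(D \right)} = 5 + D$
$- 15 Y^{2}{\left(c{\left(2 \right)} \right)} + \sqrt{\left(-12 - 12\right) + 73} = - 15 \left(5 + \frac{2 - 18}{4}\right)^{2} + \sqrt{\left(-12 - 12\right) + 73} = - 15 \left(5 + \frac{2 - 18}{4}\right)^{2} + \sqrt{-24 + 73} = - 15 \left(5 + \frac{1}{4} \left(-16\right)\right)^{2} + \sqrt{49} = - 15 \left(5 - 4\right)^{2} + 7 = - 15 \cdot 1^{2} + 7 = \left(-15\right) 1 + 7 = -15 + 7 = -8$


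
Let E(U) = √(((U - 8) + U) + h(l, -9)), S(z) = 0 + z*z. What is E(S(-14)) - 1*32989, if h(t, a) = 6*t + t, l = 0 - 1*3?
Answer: -32989 + 11*√3 ≈ -32970.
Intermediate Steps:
S(z) = z² (S(z) = 0 + z² = z²)
l = -3 (l = 0 - 3 = -3)
h(t, a) = 7*t
E(U) = √(-29 + 2*U) (E(U) = √(((U - 8) + U) + 7*(-3)) = √(((-8 + U) + U) - 21) = √((-8 + 2*U) - 21) = √(-29 + 2*U))
E(S(-14)) - 1*32989 = √(-29 + 2*(-14)²) - 1*32989 = √(-29 + 2*196) - 32989 = √(-29 + 392) - 32989 = √363 - 32989 = 11*√3 - 32989 = -32989 + 11*√3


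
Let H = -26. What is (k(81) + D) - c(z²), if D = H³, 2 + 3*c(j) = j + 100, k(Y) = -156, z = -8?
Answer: -17786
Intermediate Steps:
c(j) = 98/3 + j/3 (c(j) = -⅔ + (j + 100)/3 = -⅔ + (100 + j)/3 = -⅔ + (100/3 + j/3) = 98/3 + j/3)
D = -17576 (D = (-26)³ = -17576)
(k(81) + D) - c(z²) = (-156 - 17576) - (98/3 + (⅓)*(-8)²) = -17732 - (98/3 + (⅓)*64) = -17732 - (98/3 + 64/3) = -17732 - 1*54 = -17732 - 54 = -17786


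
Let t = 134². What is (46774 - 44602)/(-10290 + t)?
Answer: 1086/3833 ≈ 0.28333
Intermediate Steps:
t = 17956
(46774 - 44602)/(-10290 + t) = (46774 - 44602)/(-10290 + 17956) = 2172/7666 = 2172*(1/7666) = 1086/3833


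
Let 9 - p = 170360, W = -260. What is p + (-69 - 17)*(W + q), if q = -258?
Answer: -125803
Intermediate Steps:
p = -170351 (p = 9 - 1*170360 = 9 - 170360 = -170351)
p + (-69 - 17)*(W + q) = -170351 + (-69 - 17)*(-260 - 258) = -170351 - 86*(-518) = -170351 + 44548 = -125803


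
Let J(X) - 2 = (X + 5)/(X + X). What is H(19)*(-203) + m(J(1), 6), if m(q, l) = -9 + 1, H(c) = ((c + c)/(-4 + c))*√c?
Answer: -8 - 7714*√19/15 ≈ -2249.6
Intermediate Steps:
H(c) = 2*c^(3/2)/(-4 + c) (H(c) = ((2*c)/(-4 + c))*√c = (2*c/(-4 + c))*√c = 2*c^(3/2)/(-4 + c))
J(X) = 2 + (5 + X)/(2*X) (J(X) = 2 + (X + 5)/(X + X) = 2 + (5 + X)/((2*X)) = 2 + (5 + X)*(1/(2*X)) = 2 + (5 + X)/(2*X))
m(q, l) = -8
H(19)*(-203) + m(J(1), 6) = (2*19^(3/2)/(-4 + 19))*(-203) - 8 = (2*(19*√19)/15)*(-203) - 8 = (2*(19*√19)*(1/15))*(-203) - 8 = (38*√19/15)*(-203) - 8 = -7714*√19/15 - 8 = -8 - 7714*√19/15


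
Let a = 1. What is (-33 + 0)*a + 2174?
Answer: 2141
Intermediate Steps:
(-33 + 0)*a + 2174 = (-33 + 0)*1 + 2174 = -33*1 + 2174 = -33 + 2174 = 2141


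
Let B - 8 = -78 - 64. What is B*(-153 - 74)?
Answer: 30418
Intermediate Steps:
B = -134 (B = 8 + (-78 - 64) = 8 - 142 = -134)
B*(-153 - 74) = -134*(-153 - 74) = -134*(-227) = 30418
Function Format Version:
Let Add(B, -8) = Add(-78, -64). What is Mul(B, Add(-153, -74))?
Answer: 30418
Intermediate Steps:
B = -134 (B = Add(8, Add(-78, -64)) = Add(8, -142) = -134)
Mul(B, Add(-153, -74)) = Mul(-134, Add(-153, -74)) = Mul(-134, -227) = 30418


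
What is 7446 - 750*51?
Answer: -30804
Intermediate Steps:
7446 - 750*51 = 7446 - 75*510 = 7446 - 38250 = -30804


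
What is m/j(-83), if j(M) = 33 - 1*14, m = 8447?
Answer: 8447/19 ≈ 444.58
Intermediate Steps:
j(M) = 19 (j(M) = 33 - 14 = 19)
m/j(-83) = 8447/19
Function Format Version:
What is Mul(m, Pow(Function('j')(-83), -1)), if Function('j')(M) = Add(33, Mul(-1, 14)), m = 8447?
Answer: Rational(8447, 19) ≈ 444.58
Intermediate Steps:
Function('j')(M) = 19 (Function('j')(M) = Add(33, -14) = 19)
Mul(m, Pow(Function('j')(-83), -1)) = Mul(8447, Pow(19, -1)) = Mul(8447, Rational(1, 19)) = Rational(8447, 19)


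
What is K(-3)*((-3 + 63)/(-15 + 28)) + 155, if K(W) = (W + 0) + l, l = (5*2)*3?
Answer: 3635/13 ≈ 279.62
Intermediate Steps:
l = 30 (l = 10*3 = 30)
K(W) = 30 + W (K(W) = (W + 0) + 30 = W + 30 = 30 + W)
K(-3)*((-3 + 63)/(-15 + 28)) + 155 = (30 - 3)*((-3 + 63)/(-15 + 28)) + 155 = 27*(60/13) + 155 = 1620/13 + 155 = 3635/13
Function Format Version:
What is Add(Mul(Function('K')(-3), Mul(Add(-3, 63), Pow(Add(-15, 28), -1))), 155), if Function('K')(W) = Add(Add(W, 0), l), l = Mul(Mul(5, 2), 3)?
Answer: Rational(3635, 13) ≈ 279.62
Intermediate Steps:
l = 30 (l = Mul(10, 3) = 30)
Function('K')(W) = Add(30, W) (Function('K')(W) = Add(Add(W, 0), 30) = Add(W, 30) = Add(30, W))
Add(Mul(Function('K')(-3), Mul(Add(-3, 63), Pow(Add(-15, 28), -1))), 155) = Add(Mul(Add(30, -3), Mul(Add(-3, 63), Pow(Add(-15, 28), -1))), 155) = Add(Mul(27, Mul(60, Pow(13, -1))), 155) = Add(Mul(27, Mul(60, Rational(1, 13))), 155) = Add(Mul(27, Rational(60, 13)), 155) = Add(Rational(1620, 13), 155) = Rational(3635, 13)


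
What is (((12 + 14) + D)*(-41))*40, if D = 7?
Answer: -54120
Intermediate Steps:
(((12 + 14) + D)*(-41))*40 = (((12 + 14) + 7)*(-41))*40 = ((26 + 7)*(-41))*40 = (33*(-41))*40 = -1353*40 = -54120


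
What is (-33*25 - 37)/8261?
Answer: -862/8261 ≈ -0.10435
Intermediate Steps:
(-33*25 - 37)/8261 = (-825 - 37)*(1/8261) = -862*1/8261 = -862/8261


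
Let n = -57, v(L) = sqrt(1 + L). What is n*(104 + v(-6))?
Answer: -5928 - 57*I*sqrt(5) ≈ -5928.0 - 127.46*I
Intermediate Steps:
n*(104 + v(-6)) = -57*(104 + sqrt(1 - 6)) = -57*(104 + sqrt(-5)) = -57*(104 + I*sqrt(5)) = -5928 - 57*I*sqrt(5)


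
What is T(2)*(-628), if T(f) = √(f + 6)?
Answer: -1256*√2 ≈ -1776.3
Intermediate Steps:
T(f) = √(6 + f)
T(2)*(-628) = √(6 + 2)*(-628) = √8*(-628) = (2*√2)*(-628) = -1256*√2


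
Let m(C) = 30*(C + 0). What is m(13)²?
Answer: 152100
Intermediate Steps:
m(C) = 30*C
m(13)² = (30*13)² = 390² = 152100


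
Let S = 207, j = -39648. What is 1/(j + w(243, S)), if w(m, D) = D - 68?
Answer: -1/39509 ≈ -2.5311e-5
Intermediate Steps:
w(m, D) = -68 + D
1/(j + w(243, S)) = 1/(-39648 + (-68 + 207)) = 1/(-39648 + 139) = 1/(-39509) = -1/39509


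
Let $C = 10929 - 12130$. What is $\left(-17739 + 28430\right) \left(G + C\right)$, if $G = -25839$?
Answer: $-289084640$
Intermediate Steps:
$C = -1201$
$\left(-17739 + 28430\right) \left(G + C\right) = \left(-17739 + 28430\right) \left(-25839 - 1201\right) = 10691 \left(-27040\right) = -289084640$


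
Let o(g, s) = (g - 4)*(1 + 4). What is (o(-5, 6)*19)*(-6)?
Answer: 5130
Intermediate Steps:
o(g, s) = -20 + 5*g (o(g, s) = (-4 + g)*5 = -20 + 5*g)
(o(-5, 6)*19)*(-6) = ((-20 + 5*(-5))*19)*(-6) = ((-20 - 25)*19)*(-6) = -45*19*(-6) = -855*(-6) = 5130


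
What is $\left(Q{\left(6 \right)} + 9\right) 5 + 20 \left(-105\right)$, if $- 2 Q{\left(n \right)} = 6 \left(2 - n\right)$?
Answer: $-1995$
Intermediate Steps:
$Q{\left(n \right)} = -6 + 3 n$ ($Q{\left(n \right)} = - \frac{6 \left(2 - n\right)}{2} = - \frac{12 - 6 n}{2} = -6 + 3 n$)
$\left(Q{\left(6 \right)} + 9\right) 5 + 20 \left(-105\right) = \left(\left(-6 + 3 \cdot 6\right) + 9\right) 5 + 20 \left(-105\right) = \left(\left(-6 + 18\right) + 9\right) 5 - 2100 = \left(12 + 9\right) 5 - 2100 = 21 \cdot 5 - 2100 = 105 - 2100 = -1995$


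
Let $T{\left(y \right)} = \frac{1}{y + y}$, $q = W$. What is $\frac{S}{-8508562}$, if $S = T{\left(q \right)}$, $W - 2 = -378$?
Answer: $\frac{1}{6398438624} \approx 1.5629 \cdot 10^{-10}$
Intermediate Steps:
$W = -376$ ($W = 2 - 378 = -376$)
$q = -376$
$T{\left(y \right)} = \frac{1}{2 y}$
$S = - \frac{1}{752}$ ($S = \frac{1}{2 \left(-376\right)} = \frac{1}{2} \left(- \frac{1}{376}\right) = - \frac{1}{752} \approx -0.0013298$)
$\frac{S}{-8508562} = - \frac{1}{752 \left(-8508562\right)} = \left(- \frac{1}{752}\right) \left(- \frac{1}{8508562}\right) = \frac{1}{6398438624}$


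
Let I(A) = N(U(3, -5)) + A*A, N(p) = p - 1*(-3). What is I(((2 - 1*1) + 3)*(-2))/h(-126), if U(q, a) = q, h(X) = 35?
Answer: 2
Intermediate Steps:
N(p) = 3 + p (N(p) = p + 3 = 3 + p)
I(A) = 6 + A² (I(A) = (3 + 3) + A*A = 6 + A²)
I(((2 - 1*1) + 3)*(-2))/h(-126) = (6 + (((2 - 1*1) + 3)*(-2))²)/35 = (6 + (((2 - 1) + 3)*(-2))²)*(1/35) = (6 + ((1 + 3)*(-2))²)*(1/35) = (6 + (4*(-2))²)*(1/35) = (6 + (-8)²)*(1/35) = (6 + 64)*(1/35) = 70*(1/35) = 2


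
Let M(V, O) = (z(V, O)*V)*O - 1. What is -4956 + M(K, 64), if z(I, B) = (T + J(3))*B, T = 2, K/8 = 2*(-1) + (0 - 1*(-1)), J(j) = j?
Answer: -168797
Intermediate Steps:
K = -8 (K = 8*(2*(-1) + (0 - 1*(-1))) = 8*(-2 + (0 + 1)) = 8*(-2 + 1) = 8*(-1) = -8)
z(I, B) = 5*B (z(I, B) = (2 + 3)*B = 5*B)
M(V, O) = -1 + 5*V*O**2 (M(V, O) = ((5*O)*V)*O - 1 = (5*O*V)*O - 1 = 5*V*O**2 - 1 = -1 + 5*V*O**2)
-4956 + M(K, 64) = -4956 + (-1 + 5*(-8)*64**2) = -4956 + (-1 + 5*(-8)*4096) = -4956 + (-1 - 163840) = -4956 - 163841 = -168797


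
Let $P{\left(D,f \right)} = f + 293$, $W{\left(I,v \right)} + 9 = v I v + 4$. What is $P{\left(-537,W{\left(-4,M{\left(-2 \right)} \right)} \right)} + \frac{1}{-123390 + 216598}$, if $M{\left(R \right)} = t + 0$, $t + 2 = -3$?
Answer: $\frac{17523105}{93208} \approx 188.0$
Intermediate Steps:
$t = -5$ ($t = -2 - 3 = -5$)
$M{\left(R \right)} = -5$ ($M{\left(R \right)} = -5 + 0 = -5$)
$W{\left(I,v \right)} = -5 + I v^{2}$ ($W{\left(I,v \right)} = -9 + \left(v I v + 4\right) = -9 + \left(I v v + 4\right) = -9 + \left(I v^{2} + 4\right) = -9 + \left(4 + I v^{2}\right) = -5 + I v^{2}$)
$P{\left(D,f \right)} = 293 + f$
$P{\left(-537,W{\left(-4,M{\left(-2 \right)} \right)} \right)} + \frac{1}{-123390 + 216598} = \left(293 - \left(5 + 4 \left(-5\right)^{2}\right)\right) + \frac{1}{-123390 + 216598} = \left(293 - 105\right) + \frac{1}{93208} = 188 + \frac{1}{93208} = \frac{17523105}{93208}$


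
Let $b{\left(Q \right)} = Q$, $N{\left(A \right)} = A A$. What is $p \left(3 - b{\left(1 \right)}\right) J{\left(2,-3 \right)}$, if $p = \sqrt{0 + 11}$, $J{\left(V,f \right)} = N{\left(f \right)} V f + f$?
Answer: $- 114 \sqrt{11} \approx -378.1$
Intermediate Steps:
$N{\left(A \right)} = A^{2}$
$J{\left(V,f \right)} = f + V f^{3}$ ($J{\left(V,f \right)} = f^{2} V f + f = V f^{2} f + f = V f^{3} + f = f + V f^{3}$)
$p = \sqrt{11} \approx 3.3166$
$p \left(3 - b{\left(1 \right)}\right) J{\left(2,-3 \right)} = \sqrt{11} \left(3 - 1\right) \left(-3 + 2 \left(-3\right)^{3}\right) = \sqrt{11} \left(3 - 1\right) \left(-3 + 2 \left(-27\right)\right) = \sqrt{11} \cdot 2 \left(-3 - 54\right) = 2 \sqrt{11} \left(-57\right) = - 114 \sqrt{11}$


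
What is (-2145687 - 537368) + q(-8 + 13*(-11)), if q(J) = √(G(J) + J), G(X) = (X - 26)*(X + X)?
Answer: -2683055 + √53303 ≈ -2.6828e+6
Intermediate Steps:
G(X) = 2*X*(-26 + X) (G(X) = (-26 + X)*(2*X) = 2*X*(-26 + X))
q(J) = √(J + 2*J*(-26 + J)) (q(J) = √(2*J*(-26 + J) + J) = √(J + 2*J*(-26 + J)))
(-2145687 - 537368) + q(-8 + 13*(-11)) = (-2145687 - 537368) + √((-8 + 13*(-11))*(-51 + 2*(-8 + 13*(-11)))) = -2683055 + √((-8 - 143)*(-51 + 2*(-8 - 143))) = -2683055 + √(-151*(-51 + 2*(-151))) = -2683055 + √(-151*(-51 - 302)) = -2683055 + √(-151*(-353)) = -2683055 + √53303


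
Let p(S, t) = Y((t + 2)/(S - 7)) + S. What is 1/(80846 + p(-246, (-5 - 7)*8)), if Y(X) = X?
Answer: 253/20391894 ≈ 1.2407e-5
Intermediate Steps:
p(S, t) = S + (2 + t)/(-7 + S) (p(S, t) = (t + 2)/(S - 7) + S = (2 + t)/(-7 + S) + S = S + (2 + t)/(-7 + S))
1/(80846 + p(-246, (-5 - 7)*8)) = 1/(80846 + (2 + (-5 - 7)*8 - 246*(-7 - 246))/(-7 - 246)) = 1/(80846 + (2 - 12*8 - 246*(-253))/(-253)) = 1/(80846 - (2 - 96 + 62238)/253) = 1/(80846 - 1/253*62144) = 1/(80846 - 62144/253) = 1/(20391894/253) = 253/20391894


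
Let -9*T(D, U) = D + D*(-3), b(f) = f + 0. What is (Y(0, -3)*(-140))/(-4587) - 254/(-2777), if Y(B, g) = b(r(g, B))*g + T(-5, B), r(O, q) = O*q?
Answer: 6598082/114642891 ≈ 0.057553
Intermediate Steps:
b(f) = f
T(D, U) = 2*D/9 (T(D, U) = -(D + D*(-3))/9 = -(D - 3*D)/9 = -(-2)*D/9 = 2*D/9)
Y(B, g) = -10/9 + B*g² (Y(B, g) = (g*B)*g + (2/9)*(-5) = (B*g)*g - 10/9 = B*g² - 10/9 = -10/9 + B*g²)
(Y(0, -3)*(-140))/(-4587) - 254/(-2777) = ((-10/9 + 0*(-3)²)*(-140))/(-4587) - 254/(-2777) = ((-10/9 + 0*9)*(-140))*(-1/4587) - 254*(-1/2777) = ((-10/9 + 0)*(-140))*(-1/4587) + 254/2777 = -10/9*(-140)*(-1/4587) + 254/2777 = (1400/9)*(-1/4587) + 254/2777 = -1400/41283 + 254/2777 = 6598082/114642891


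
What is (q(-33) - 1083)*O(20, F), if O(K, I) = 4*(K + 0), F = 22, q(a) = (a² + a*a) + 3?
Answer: 87840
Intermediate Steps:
q(a) = 3 + 2*a² (q(a) = (a² + a²) + 3 = 2*a² + 3 = 3 + 2*a²)
O(K, I) = 4*K
(q(-33) - 1083)*O(20, F) = ((3 + 2*(-33)²) - 1083)*(4*20) = ((3 + 2*1089) - 1083)*80 = ((3 + 2178) - 1083)*80 = (2181 - 1083)*80 = 1098*80 = 87840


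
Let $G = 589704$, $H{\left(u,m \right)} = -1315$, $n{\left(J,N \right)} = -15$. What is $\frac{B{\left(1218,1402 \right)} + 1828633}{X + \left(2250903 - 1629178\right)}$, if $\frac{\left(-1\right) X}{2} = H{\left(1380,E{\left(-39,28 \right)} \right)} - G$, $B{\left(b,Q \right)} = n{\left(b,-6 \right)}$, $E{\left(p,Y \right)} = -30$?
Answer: $\frac{1828618}{1803763} \approx 1.0138$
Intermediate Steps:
$B{\left(b,Q \right)} = -15$
$X = 1182038$ ($X = - 2 \left(-1315 - 589704\right) = \left(-2\right) \left(-591019\right) = 1182038$)
$\frac{B{\left(1218,1402 \right)} + 1828633}{X + \left(2250903 - 1629178\right)} = \frac{-15 + 1828633}{1182038 + \left(2250903 - 1629178\right)} = \frac{1828618}{1182038 + \left(2250903 - 1629178\right)} = \frac{1828618}{1182038 + 621725} = \frac{1828618}{1803763}$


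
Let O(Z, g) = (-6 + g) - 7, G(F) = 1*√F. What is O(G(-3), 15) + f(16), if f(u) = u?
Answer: 18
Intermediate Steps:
G(F) = √F
O(Z, g) = -13 + g
O(G(-3), 15) + f(16) = (-13 + 15) + 16 = 2 + 16 = 18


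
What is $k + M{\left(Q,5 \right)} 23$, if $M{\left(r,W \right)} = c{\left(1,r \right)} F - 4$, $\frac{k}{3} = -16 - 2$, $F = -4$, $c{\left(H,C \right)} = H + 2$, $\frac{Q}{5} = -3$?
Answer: $-422$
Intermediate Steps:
$Q = -15$ ($Q = 5 \left(-3\right) = -15$)
$c{\left(H,C \right)} = 2 + H$
$k = -54$ ($k = 3 \left(-16 - 2\right) = 3 \left(-18\right) = -54$)
$M{\left(r,W \right)} = -16$ ($M{\left(r,W \right)} = \left(2 + 1\right) \left(-4\right) - 4 = 3 \left(-4\right) - 4 = -12 - 4 = -16$)
$k + M{\left(Q,5 \right)} 23 = -54 - 368 = -422$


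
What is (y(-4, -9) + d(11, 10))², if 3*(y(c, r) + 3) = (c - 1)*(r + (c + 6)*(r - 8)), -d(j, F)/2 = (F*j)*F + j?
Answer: 41731600/9 ≈ 4.6368e+6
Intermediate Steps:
d(j, F) = -2*j - 2*j*F² (d(j, F) = -2*((F*j)*F + j) = -2*(j*F² + j) = -2*(j + j*F²) = -2*j - 2*j*F²)
y(c, r) = -3 + (-1 + c)*(r + (-8 + r)*(6 + c))/3 (y(c, r) = -3 + ((c - 1)*(r + (c + 6)*(r - 8)))/3 = -3 + ((-1 + c)*(r + (6 + c)*(-8 + r)))/3 = -3 + ((-1 + c)*(r + (-8 + r)*(6 + c)))/3 = -3 + (-1 + c)*(r + (-8 + r)*(6 + c))/3)
(y(-4, -9) + d(11, 10))² = ((13 - 40/3*(-4) - 8/3*(-4)² - 7/3*(-9) + 2*(-4)*(-9) + (⅓)*(-9)*(-4)²) - 2*11*(1 + 10²))² = ((13 + 160/3 - 8/3*16 + 21 + 72 + (⅓)*(-9)*16) - 2*11*(1 + 100))² = ((13 + 160/3 - 128/3 + 21 + 72 - 48) - 2*11*101)² = (206/3 - 2222)² = (-6460/3)² = 41731600/9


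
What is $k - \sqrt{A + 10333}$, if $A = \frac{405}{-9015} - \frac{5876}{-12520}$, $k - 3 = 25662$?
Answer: $25665 - \frac{3 \sqrt{4062930340185930}}{1881130} \approx 25563.0$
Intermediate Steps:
$k = 25665$ ($k = 3 + 25662 = 25665$)
$A = \frac{798359}{1881130}$ ($A = 405 \left(- \frac{1}{9015}\right) - - \frac{1469}{3130} = - \frac{27}{601} + \frac{1469}{3130} = \frac{798359}{1881130} \approx 0.4244$)
$k - \sqrt{A + 10333} = 25665 - \sqrt{\frac{798359}{1881130} + 10333} = 25665 - \sqrt{\frac{19438514649}{1881130}} = 25665 - \frac{3 \sqrt{4062930340185930}}{1881130}$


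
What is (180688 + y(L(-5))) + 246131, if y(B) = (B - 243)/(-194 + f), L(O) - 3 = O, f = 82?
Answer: 6829139/16 ≈ 4.2682e+5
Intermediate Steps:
L(O) = 3 + O
y(B) = 243/112 - B/112 (y(B) = (B - 243)/(-194 + 82) = (-243 + B)/(-112) = (-243 + B)*(-1/112) = 243/112 - B/112)
(180688 + y(L(-5))) + 246131 = (180688 + (243/112 - (3 - 5)/112)) + 246131 = (180688 + (243/112 - 1/112*(-2))) + 246131 = (180688 + (243/112 + 1/56)) + 246131 = (180688 + 35/16) + 246131 = 2891043/16 + 246131 = 6829139/16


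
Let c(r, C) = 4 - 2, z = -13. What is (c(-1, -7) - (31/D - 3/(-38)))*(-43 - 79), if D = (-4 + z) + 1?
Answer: -71553/152 ≈ -470.74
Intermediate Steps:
D = -16 (D = (-4 - 13) + 1 = -17 + 1 = -16)
c(r, C) = 2
(c(-1, -7) - (31/D - 3/(-38)))*(-43 - 79) = (2 - (31/(-16) - 3/(-38)))*(-43 - 79) = (2 - (31*(-1/16) - 3*(-1/38)))*(-122) = (2 - (-31/16 + 3/38))*(-122) = (2 - 1*(-565/304))*(-122) = (2 + 565/304)*(-122) = (1173/304)*(-122) = -71553/152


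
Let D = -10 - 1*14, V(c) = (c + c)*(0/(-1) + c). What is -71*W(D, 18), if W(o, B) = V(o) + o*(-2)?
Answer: -85200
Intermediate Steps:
V(c) = 2*c**2 (V(c) = (2*c)*(0*(-1) + c) = (2*c)*(0 + c) = (2*c)*c = 2*c**2)
D = -24 (D = -10 - 14 = -24)
W(o, B) = -2*o + 2*o**2 (W(o, B) = 2*o**2 + o*(-2) = 2*o**2 - 2*o = -2*o + 2*o**2)
-71*W(D, 18) = -142*(-24)*(-1 - 24) = -142*(-24)*(-25) = -71*1200 = -85200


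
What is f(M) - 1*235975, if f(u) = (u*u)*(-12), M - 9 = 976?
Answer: -11878675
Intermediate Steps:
M = 985 (M = 9 + 976 = 985)
f(u) = -12*u**2 (f(u) = u**2*(-12) = -12*u**2)
f(M) - 1*235975 = -12*985**2 - 1*235975 = -12*970225 - 235975 = -11642700 - 235975 = -11878675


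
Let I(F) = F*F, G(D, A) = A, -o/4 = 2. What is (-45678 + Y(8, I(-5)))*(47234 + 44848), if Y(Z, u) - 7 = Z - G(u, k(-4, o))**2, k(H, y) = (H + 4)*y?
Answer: -4204740366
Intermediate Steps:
o = -8 (o = -4*2 = -8)
k(H, y) = y*(4 + H) (k(H, y) = (4 + H)*y = y*(4 + H))
I(F) = F**2
Y(Z, u) = 7 + Z (Y(Z, u) = 7 + (Z - (-8*(4 - 4))**2) = 7 + (Z - (-8*0)**2) = 7 + (Z - 1*0**2) = 7 + (Z - 1*0) = 7 + (Z + 0) = 7 + Z)
(-45678 + Y(8, I(-5)))*(47234 + 44848) = (-45678 + (7 + 8))*(47234 + 44848) = (-45678 + 15)*92082 = -45663*92082 = -4204740366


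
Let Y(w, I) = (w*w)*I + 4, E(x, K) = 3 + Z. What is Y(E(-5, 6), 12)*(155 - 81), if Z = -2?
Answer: 1184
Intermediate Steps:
E(x, K) = 1 (E(x, K) = 3 - 2 = 1)
Y(w, I) = 4 + I*w² (Y(w, I) = w²*I + 4 = I*w² + 4 = 4 + I*w²)
Y(E(-5, 6), 12)*(155 - 81) = (4 + 12*1²)*(155 - 81) = (4 + 12*1)*74 = (4 + 12)*74 = 16*74 = 1184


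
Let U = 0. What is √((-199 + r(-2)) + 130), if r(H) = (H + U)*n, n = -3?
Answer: 3*I*√7 ≈ 7.9373*I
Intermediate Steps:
r(H) = -3*H (r(H) = (H + 0)*(-3) = H*(-3) = -3*H)
√((-199 + r(-2)) + 130) = √((-199 - 3*(-2)) + 130) = √((-199 + 6) + 130) = √(-193 + 130) = √(-63) = 3*I*√7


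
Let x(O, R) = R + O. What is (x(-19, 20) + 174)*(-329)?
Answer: -57575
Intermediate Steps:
x(O, R) = O + R
(x(-19, 20) + 174)*(-329) = ((-19 + 20) + 174)*(-329) = (1 + 174)*(-329) = 175*(-329) = -57575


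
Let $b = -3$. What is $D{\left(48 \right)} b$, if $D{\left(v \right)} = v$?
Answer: $-144$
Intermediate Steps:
$D{\left(48 \right)} b = 48 \left(-3\right) = -144$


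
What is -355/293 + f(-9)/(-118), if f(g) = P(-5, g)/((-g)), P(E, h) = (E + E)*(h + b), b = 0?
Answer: -22410/17287 ≈ -1.2964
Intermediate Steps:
P(E, h) = 2*E*h (P(E, h) = (E + E)*(h + 0) = (2*E)*h = 2*E*h)
f(g) = 10 (f(g) = (2*(-5)*g)/((-g)) = (-10*g)*(-1/g) = 10)
-355/293 + f(-9)/(-118) = -355/293 + 10/(-118) = -355*1/293 + 10*(-1/118) = -355/293 - 5/59 = -22410/17287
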